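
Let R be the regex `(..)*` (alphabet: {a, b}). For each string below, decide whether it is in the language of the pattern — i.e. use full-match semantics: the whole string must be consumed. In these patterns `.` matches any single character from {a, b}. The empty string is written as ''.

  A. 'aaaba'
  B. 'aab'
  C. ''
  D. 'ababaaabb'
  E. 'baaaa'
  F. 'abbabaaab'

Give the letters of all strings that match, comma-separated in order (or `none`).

C

A. 'aaaba' → no match
B. 'aab' → no match
C. '' → match
D. 'ababaaabb' → no match
E. 'baaaa' → no match
F. 'abbabaaab' → no match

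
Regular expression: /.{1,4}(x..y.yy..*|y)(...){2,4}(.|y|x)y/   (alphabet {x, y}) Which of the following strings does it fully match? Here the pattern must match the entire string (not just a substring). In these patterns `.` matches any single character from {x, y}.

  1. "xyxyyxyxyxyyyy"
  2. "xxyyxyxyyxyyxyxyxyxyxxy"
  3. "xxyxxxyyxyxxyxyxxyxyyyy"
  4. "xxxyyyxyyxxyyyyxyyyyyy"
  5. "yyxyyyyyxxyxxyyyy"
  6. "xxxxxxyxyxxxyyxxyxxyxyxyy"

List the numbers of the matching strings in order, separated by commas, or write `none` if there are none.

4

1 → no match
2 → no match
3 → no match
4 → match
5 → no match
6 → no match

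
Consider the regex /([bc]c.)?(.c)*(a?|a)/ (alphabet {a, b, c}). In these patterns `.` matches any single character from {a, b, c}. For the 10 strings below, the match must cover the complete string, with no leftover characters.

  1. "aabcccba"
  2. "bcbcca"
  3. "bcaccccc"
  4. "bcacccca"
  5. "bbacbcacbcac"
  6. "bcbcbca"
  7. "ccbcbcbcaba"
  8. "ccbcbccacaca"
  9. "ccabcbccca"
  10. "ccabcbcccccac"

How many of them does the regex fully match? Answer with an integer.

1. "aabcccba" → no match
2. "bcbcca" → match
3. "bcaccccc" → match
4. "bcacccca" → match
5. "bbacbcacbcac" → no match
6. "bcbcbca" → match
7. "ccbcbcbcaba" → no match
8. "ccbcbccacaca" → no match
9. "ccabcbccca" → match
10 → match
Total matched: 6

6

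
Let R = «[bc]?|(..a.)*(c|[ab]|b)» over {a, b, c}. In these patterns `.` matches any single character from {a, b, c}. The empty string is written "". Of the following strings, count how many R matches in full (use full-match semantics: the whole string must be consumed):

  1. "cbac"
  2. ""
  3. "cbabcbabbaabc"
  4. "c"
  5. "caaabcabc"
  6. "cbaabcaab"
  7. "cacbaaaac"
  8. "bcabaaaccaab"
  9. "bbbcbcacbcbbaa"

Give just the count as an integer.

1. "cbac" → no match
2. "" → match
3 → match
4. "c" → match
5. "caaabcabc" → match
6. "cbaabcaab" → match
7. "cacbaaaac" → no match
8. "bcabaaaccaab" → no match
9 → no match
Total matched: 5

5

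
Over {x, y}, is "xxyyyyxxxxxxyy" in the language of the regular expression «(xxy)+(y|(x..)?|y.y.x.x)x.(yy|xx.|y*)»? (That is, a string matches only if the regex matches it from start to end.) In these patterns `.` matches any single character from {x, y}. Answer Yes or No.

Yes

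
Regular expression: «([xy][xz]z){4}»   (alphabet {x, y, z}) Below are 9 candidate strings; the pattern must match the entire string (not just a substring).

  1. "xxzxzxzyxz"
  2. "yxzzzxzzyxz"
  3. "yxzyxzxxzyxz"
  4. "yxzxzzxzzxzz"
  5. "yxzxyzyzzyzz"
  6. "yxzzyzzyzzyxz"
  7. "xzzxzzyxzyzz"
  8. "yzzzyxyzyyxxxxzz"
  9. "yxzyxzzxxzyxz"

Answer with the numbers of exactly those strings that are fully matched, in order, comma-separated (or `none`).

1. "xxzxzxzyxz" → no match
2. "yxzzzxzzyxz" → no match
3. "yxzyxzxxzyxz" → match
4. "yxzxzzxzzxzz" → match
5. "yxzxyzyzzyzz" → no match
6 → no match
7. "xzzxzzyxzyzz" → match
8 → no match
9 → no match

3, 4, 7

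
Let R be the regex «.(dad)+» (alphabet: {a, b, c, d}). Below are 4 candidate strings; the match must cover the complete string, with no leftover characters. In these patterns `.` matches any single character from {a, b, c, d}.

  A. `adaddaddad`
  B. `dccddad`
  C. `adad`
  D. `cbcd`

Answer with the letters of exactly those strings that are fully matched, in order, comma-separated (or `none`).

A. `adaddaddad` → match
B. `dccddad` → no match
C. `adad` → match
D. `cbcd` → no match — must end with `dad`

A, C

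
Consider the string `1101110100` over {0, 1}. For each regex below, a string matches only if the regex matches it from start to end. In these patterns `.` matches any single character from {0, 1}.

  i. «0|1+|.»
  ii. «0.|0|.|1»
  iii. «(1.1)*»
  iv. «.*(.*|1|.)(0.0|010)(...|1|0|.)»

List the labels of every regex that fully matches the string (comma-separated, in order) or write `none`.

iv

i → no match
ii → no match
iii → no match
iv → match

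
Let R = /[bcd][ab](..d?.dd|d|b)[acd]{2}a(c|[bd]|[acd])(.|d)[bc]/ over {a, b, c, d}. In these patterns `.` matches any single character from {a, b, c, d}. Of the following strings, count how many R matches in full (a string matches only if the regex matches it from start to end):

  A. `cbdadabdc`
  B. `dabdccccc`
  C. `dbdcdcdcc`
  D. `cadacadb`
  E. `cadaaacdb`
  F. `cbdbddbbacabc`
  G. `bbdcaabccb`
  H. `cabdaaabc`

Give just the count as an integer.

A. `cbdadabdc` → match
B. `dabdccccc` → no match
C. `dbdcdcdcc` → no match
D. `cadacadb` → no match
E. `cadaaacdb` → match
F → no match
G. `bbdcaabccb` → no match
H. `cabdaaabc` → match
Total matched: 3

3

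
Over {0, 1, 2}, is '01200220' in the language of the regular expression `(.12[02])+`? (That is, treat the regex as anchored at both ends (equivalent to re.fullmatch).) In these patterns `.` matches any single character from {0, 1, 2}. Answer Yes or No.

No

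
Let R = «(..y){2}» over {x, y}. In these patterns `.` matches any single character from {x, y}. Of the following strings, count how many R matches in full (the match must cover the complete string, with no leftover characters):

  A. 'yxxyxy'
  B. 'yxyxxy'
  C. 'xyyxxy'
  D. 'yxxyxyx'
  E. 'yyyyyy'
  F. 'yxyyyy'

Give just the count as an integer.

4

A → no match
B → match
C → match
D → no match — must end with 'y'
E → match
F → match
Total matched: 4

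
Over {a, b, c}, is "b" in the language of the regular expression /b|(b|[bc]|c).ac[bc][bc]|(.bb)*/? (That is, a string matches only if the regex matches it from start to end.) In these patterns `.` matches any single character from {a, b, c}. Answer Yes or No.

Yes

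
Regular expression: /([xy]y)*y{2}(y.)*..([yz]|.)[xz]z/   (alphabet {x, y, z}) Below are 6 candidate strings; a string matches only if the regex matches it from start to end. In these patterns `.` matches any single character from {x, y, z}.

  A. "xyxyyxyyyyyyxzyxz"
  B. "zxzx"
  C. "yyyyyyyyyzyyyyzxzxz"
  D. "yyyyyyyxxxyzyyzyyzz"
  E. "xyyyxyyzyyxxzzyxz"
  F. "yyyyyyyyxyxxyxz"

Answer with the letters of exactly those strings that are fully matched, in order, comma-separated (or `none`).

A → no match
B → no match — must end with "z"
C → match
D → no match
E → no match
F → no match

C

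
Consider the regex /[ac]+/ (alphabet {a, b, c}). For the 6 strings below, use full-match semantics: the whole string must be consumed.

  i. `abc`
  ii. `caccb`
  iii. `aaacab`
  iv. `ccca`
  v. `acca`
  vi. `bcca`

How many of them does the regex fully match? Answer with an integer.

2

i → no match
ii → no match
iii → no match
iv → match
v → match
vi → no match
Total matched: 2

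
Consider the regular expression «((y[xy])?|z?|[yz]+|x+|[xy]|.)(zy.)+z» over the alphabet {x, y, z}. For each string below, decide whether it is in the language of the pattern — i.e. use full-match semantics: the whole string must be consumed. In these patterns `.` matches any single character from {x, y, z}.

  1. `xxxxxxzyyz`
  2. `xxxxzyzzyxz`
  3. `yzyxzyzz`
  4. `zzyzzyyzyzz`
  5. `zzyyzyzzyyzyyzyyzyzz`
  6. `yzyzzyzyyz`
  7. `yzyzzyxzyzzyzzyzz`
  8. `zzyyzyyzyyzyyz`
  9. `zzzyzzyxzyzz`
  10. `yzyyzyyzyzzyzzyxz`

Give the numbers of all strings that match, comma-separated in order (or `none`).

1, 2, 3, 4, 5, 6, 7, 8, 9, 10

1 → match
2 → match
3 → match
4 → match
5 → match
6 → match
7 → match
8 → match
9 → match
10 → match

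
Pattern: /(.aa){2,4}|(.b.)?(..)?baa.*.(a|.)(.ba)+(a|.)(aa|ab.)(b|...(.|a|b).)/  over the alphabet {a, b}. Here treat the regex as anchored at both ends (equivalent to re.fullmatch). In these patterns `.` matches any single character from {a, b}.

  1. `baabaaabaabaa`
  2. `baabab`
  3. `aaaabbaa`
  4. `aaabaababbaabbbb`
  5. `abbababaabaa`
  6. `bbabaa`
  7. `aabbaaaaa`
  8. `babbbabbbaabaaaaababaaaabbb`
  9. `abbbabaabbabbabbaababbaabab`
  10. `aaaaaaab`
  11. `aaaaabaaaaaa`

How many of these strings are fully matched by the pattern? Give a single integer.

1 → no match
2. `baabab` → no match
3. `aaaabbaa` → no match
4 → no match
5. `abbababaabaa` → no match
6. `bbabaa` → no match
7. `aabbaaaaa` → no match
8 → no match
9 → no match
10. `aaaaaaab` → no match
11. `aaaaabaaaaaa` → no match
Total matched: 0

0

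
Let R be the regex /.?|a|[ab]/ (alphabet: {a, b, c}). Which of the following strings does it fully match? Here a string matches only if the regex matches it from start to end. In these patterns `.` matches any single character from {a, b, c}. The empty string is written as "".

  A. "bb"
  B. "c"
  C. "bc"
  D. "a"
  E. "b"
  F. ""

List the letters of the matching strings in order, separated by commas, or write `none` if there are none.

B, D, E, F

A → no match
B → match
C → no match
D → match
E → match
F → match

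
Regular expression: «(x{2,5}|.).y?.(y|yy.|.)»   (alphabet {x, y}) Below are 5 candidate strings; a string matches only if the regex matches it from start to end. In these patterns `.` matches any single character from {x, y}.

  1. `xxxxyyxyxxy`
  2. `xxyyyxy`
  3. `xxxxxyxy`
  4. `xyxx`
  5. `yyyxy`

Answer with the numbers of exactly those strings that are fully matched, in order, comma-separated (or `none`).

3, 4, 5

1 → no match
2 → no match
3 → match
4 → match
5 → match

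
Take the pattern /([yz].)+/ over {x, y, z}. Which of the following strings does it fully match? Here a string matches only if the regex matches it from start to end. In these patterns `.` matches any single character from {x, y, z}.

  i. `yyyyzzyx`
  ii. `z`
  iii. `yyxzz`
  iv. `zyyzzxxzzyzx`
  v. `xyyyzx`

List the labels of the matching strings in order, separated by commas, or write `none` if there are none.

i. `yyyyzzyx` → match
ii. `z` → no match
iii. `yyxzz` → no match
iv. `zyyzzxxzzyzx` → no match
v. `xyyyzx` → no match

i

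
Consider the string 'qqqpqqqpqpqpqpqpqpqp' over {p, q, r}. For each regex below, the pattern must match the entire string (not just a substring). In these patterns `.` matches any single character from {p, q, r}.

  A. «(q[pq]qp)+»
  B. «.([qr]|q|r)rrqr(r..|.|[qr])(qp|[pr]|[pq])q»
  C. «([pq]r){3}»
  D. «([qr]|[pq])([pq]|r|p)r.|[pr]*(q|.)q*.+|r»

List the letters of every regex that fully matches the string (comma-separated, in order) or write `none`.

A, D

A → match
B → no match — must end with 'q'
C → no match — must end with 'r'
D → match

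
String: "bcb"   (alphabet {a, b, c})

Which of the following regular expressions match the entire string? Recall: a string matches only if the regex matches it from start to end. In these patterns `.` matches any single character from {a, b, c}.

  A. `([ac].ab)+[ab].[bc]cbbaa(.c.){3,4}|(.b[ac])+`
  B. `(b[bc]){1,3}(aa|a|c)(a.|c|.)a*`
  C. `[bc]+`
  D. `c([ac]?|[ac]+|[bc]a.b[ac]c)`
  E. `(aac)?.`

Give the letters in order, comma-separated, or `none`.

A → no match
B → no match
C → match
D → no match — must start with "c"
E → no match

C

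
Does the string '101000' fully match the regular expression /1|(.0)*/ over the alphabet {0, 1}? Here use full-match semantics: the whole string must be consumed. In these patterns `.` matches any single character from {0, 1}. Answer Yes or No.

Yes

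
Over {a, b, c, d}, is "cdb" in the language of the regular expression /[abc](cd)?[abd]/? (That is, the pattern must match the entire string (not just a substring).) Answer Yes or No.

No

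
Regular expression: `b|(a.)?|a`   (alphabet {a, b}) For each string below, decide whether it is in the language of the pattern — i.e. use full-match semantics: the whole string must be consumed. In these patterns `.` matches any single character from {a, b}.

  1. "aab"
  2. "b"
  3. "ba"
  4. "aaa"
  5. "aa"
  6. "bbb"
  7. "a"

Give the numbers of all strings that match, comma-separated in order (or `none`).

1 → no match
2 → match
3 → no match
4 → no match
5 → match
6 → no match
7 → match

2, 5, 7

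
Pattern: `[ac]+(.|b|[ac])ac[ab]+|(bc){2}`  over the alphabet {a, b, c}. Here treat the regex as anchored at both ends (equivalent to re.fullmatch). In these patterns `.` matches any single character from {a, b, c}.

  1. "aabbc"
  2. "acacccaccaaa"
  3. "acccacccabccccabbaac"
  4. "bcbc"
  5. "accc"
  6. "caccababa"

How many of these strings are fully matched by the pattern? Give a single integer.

1 → no match
2 → no match
3 → no match
4 → match
5 → no match
6 → no match
Total matched: 1

1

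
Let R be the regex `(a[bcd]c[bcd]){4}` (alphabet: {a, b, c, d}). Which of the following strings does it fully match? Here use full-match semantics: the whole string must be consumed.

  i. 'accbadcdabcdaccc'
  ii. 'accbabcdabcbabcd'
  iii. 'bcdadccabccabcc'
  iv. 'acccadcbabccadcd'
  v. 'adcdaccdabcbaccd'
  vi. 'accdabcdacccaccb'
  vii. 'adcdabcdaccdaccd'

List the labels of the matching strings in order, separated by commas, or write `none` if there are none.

i, ii, iv, v, vi, vii

i → match
ii → match
iii → no match — must start with 'a'
iv → match
v → match
vi → match
vii → match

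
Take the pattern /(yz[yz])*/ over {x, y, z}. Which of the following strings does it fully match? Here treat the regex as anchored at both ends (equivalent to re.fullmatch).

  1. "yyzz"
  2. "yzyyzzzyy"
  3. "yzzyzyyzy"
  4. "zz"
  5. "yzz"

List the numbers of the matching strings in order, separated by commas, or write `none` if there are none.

3, 5

1. "yyzz" → no match
2. "yzyyzzzyy" → no match
3. "yzzyzyyzy" → match
4. "zz" → no match
5. "yzz" → match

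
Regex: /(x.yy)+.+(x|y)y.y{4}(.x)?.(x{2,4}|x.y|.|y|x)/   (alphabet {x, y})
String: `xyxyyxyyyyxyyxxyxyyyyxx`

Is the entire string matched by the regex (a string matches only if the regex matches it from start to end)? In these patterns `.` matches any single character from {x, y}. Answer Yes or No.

No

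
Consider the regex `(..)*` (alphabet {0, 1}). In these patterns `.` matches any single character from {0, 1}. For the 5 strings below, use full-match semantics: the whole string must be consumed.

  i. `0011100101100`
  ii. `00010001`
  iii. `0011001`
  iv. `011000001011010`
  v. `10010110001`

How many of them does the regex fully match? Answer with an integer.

i → no match
ii → match
iii → no match
iv → no match
v → no match
Total matched: 1

1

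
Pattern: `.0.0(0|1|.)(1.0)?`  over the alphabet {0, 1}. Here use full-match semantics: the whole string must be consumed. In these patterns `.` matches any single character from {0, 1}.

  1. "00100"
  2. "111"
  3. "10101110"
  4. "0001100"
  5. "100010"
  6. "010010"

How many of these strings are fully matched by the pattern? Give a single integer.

1 → match
2 → no match
3 → match
4 → no match
5 → no match
6 → no match
Total matched: 2

2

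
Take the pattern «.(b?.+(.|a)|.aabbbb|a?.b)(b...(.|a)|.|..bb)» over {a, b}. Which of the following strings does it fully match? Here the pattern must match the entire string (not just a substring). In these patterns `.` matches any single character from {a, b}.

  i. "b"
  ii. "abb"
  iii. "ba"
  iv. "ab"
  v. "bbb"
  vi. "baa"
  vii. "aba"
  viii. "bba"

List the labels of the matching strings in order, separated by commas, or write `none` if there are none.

i. "b" → no match
ii. "abb" → no match
iii. "ba" → no match
iv. "ab" → no match
v. "bbb" → no match
vi. "baa" → no match
vii. "aba" → no match
viii. "bba" → no match

none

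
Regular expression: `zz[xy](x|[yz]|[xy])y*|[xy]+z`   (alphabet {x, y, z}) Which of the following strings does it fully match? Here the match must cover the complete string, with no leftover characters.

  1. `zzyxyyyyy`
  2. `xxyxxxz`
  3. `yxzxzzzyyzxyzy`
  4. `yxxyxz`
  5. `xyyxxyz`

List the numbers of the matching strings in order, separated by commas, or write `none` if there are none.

1 → match
2 → match
3 → no match
4 → match
5 → match

1, 2, 4, 5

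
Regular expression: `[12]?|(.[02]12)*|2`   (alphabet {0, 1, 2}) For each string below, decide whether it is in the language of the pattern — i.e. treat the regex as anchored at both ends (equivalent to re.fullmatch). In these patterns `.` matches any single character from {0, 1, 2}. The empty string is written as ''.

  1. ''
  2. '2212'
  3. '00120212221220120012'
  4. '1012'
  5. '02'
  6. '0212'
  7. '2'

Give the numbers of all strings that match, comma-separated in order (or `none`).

1 → match
2 → match
3 → match
4 → match
5 → no match
6 → match
7 → match

1, 2, 3, 4, 6, 7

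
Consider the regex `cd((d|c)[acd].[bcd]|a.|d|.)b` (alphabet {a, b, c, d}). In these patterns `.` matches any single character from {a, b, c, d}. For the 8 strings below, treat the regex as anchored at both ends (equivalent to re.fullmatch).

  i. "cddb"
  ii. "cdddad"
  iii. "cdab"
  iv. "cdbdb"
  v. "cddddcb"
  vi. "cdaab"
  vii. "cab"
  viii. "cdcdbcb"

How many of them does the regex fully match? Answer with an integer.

5

i → match
ii → no match — must end with "b"
iii → match
iv → no match
v → match
vi → match
vii → no match — must start with "cd"
viii → match
Total matched: 5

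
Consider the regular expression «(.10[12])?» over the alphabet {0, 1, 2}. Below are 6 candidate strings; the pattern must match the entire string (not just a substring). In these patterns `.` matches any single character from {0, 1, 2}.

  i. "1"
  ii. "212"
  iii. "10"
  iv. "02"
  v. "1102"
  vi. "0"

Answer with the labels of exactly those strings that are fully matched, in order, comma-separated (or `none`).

v

i → no match
ii → no match
iii → no match
iv → no match
v → match
vi → no match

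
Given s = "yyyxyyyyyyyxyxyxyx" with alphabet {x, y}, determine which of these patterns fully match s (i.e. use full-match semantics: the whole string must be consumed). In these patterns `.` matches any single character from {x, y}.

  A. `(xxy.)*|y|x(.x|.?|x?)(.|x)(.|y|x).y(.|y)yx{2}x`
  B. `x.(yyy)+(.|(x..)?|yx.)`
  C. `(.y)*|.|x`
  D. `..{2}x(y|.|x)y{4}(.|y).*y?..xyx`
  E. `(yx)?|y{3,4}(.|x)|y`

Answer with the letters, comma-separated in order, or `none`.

D

A → no match
B → no match — must start with "x"
C → no match
D → match
E → no match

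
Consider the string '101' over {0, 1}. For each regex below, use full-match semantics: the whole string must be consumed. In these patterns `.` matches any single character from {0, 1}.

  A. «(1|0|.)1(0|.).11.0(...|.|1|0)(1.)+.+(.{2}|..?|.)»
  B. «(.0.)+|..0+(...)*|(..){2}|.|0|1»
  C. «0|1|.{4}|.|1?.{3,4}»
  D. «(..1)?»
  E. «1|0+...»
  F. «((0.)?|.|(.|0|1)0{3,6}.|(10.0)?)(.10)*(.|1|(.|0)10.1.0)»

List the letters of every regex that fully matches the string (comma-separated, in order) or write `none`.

A → no match
B → match
C → match
D → match
E → no match
F → no match

B, C, D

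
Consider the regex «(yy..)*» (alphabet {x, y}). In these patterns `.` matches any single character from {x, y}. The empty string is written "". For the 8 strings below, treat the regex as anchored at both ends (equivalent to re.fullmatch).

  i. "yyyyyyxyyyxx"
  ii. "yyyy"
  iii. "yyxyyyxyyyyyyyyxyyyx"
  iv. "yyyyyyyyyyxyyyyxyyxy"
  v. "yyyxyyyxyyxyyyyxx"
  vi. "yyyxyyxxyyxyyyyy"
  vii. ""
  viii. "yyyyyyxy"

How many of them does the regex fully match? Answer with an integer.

i → match
ii → match
iii → match
iv → match
v → no match
vi → match
vii → match
viii → match
Total matched: 7

7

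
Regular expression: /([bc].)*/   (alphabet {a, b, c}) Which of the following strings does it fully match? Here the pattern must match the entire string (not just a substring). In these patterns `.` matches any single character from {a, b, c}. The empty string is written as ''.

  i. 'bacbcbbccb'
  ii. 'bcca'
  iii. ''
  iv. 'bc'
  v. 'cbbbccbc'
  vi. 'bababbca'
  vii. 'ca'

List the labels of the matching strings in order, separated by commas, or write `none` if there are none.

i → match
ii → match
iii → match
iv → match
v → match
vi → match
vii → match

i, ii, iii, iv, v, vi, vii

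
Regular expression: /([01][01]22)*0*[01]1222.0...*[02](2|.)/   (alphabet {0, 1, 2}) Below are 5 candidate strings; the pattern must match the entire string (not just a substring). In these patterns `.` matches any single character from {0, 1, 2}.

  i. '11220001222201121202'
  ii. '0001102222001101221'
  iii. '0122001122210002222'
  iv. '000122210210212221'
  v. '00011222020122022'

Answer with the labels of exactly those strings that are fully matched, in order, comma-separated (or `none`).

i → match
ii → no match
iii → match
iv → match
v → no match

i, iii, iv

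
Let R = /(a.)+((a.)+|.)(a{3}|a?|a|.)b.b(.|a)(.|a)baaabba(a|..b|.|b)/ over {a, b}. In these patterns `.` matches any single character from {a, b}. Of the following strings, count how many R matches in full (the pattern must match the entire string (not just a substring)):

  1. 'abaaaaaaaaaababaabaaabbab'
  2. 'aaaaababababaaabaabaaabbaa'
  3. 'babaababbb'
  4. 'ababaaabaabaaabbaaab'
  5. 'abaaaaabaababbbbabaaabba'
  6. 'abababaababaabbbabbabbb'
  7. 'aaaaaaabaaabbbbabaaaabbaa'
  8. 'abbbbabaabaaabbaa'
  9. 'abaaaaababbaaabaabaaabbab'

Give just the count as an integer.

2

1 → match
2 → no match
3 → no match — must start with 'a'
4 → no match
5 → no match
6 → no match
7 → no match
8 → match
9 → no match
Total matched: 2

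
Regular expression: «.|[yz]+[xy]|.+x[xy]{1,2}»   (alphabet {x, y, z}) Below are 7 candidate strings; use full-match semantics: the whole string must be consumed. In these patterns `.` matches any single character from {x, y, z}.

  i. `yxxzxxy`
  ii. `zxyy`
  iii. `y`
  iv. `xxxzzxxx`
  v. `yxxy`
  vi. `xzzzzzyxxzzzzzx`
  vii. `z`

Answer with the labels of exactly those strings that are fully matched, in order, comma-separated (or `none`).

i, ii, iii, iv, v, vii

i. `yxxzxxy` → match
ii. `zxyy` → match
iii. `y` → match
iv. `xxxzzxxx` → match
v. `yxxy` → match
vi → no match
vii. `z` → match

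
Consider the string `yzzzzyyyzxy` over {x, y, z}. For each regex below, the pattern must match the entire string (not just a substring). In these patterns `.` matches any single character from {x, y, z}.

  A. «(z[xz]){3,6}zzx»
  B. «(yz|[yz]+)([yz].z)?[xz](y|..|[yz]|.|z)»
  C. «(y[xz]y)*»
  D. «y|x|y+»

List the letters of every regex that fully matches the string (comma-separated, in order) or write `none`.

A → no match — must start with `z`
B → match
C → no match
D → no match

B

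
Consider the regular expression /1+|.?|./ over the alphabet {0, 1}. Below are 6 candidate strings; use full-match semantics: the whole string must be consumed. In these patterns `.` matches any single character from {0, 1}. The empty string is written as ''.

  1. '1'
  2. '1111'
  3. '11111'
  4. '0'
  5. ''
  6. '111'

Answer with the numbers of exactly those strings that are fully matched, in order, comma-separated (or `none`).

1 → match
2 → match
3 → match
4 → match
5 → match
6 → match

1, 2, 3, 4, 5, 6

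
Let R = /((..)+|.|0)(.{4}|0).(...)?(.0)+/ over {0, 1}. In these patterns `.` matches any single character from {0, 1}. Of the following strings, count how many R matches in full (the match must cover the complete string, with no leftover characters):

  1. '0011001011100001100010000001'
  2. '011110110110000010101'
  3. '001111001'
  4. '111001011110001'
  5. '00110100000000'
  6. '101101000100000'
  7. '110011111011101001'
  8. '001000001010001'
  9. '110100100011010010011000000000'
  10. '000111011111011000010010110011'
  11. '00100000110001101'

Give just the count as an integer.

1 → no match — must end with '0'
2 → no match — must end with '0'
3. '001111001' → no match — must end with '0'
4 → no match — must end with '0'
5 → match
6 → match
7 → no match — must end with '0'
8 → no match — must end with '0'
9 → match
10 → no match — must end with '0'
11 → no match — must end with '0'
Total matched: 3

3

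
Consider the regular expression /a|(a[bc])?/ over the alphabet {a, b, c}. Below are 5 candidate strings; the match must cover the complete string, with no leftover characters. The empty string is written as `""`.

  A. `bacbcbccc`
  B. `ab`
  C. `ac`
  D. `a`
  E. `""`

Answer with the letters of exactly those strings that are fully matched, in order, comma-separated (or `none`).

A. `bacbcbccc` → no match
B. `ab` → match
C. `ac` → match
D. `a` → match
E. `""` → match

B, C, D, E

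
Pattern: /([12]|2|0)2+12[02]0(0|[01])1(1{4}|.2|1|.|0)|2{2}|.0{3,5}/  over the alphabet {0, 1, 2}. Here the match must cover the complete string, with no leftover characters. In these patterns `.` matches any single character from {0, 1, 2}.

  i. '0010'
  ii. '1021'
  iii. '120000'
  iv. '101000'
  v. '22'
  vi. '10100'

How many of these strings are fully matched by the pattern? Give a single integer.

i → no match
ii → no match
iii → no match
iv → no match
v → match
vi → no match
Total matched: 1

1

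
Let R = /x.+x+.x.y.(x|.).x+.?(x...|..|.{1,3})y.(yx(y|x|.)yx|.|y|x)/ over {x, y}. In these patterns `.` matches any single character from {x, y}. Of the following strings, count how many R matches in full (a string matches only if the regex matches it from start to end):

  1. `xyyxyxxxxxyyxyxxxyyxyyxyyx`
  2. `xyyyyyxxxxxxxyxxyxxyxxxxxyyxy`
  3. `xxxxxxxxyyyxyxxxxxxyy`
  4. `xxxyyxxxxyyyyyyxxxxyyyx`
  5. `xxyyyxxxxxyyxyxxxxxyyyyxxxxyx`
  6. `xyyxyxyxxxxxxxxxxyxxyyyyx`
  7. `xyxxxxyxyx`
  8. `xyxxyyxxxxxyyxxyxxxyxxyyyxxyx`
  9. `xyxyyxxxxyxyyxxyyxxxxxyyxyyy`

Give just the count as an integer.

2

1 → no match
2 → match
3 → no match
4 → no match
5 → no match
6 → no match
7. `xyxxxxyxyx` → no match
8 → match
9 → no match
Total matched: 2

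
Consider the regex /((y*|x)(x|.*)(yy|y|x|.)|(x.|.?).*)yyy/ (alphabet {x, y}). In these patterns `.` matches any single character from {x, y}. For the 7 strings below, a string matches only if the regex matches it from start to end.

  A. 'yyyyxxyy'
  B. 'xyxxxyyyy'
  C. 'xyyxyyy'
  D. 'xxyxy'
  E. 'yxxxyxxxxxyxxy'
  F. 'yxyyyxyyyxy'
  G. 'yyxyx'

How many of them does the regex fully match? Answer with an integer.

2

A. 'yyyyxxyy' → no match — must end with 'yyy'
B. 'xyxxxyyyy' → match
C. 'xyyxyyy' → match
D. 'xxyxy' → no match — must end with 'yyy'
E → no match — must end with 'yyy'
F. 'yxyyyxyyyxy' → no match — must end with 'yyy'
G. 'yyxyx' → no match — must end with 'yyy'
Total matched: 2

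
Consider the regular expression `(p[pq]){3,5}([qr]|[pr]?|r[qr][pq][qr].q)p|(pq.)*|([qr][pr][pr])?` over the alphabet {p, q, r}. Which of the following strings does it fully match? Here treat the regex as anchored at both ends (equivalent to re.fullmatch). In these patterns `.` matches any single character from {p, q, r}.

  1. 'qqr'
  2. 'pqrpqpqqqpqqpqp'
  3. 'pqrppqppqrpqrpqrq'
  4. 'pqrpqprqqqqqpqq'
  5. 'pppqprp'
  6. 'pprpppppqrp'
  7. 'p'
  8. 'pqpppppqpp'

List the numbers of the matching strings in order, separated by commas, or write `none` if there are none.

8

1. 'qqr' → no match
2 → no match
3 → no match
4 → no match
5. 'pppqprp' → no match
6. 'pprpppppqrp' → no match
7. 'p' → no match
8. 'pqpppppqpp' → match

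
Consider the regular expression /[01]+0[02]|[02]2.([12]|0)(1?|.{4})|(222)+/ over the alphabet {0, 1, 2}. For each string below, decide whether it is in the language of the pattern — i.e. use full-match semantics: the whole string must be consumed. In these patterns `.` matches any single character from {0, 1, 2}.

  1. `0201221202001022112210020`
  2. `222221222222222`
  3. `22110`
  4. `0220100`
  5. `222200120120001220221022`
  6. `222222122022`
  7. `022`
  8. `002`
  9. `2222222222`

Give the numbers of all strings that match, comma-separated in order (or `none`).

1 → no match
2 → no match
3 → no match
4 → no match
5 → no match
6 → no match
7 → no match
8 → match
9 → no match

8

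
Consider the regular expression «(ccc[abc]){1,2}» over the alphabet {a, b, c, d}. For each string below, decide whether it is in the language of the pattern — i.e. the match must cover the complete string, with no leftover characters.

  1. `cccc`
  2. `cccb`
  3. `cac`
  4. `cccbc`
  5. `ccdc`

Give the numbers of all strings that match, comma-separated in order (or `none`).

1, 2

1 → match
2 → match
3 → no match — must start with `ccc`
4 → no match
5 → no match — must start with `ccc`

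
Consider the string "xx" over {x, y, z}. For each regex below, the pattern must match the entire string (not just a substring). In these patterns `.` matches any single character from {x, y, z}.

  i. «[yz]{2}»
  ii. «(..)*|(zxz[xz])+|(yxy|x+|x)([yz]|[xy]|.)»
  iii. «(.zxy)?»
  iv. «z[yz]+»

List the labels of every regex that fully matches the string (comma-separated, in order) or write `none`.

i → no match
ii → match
iii → no match
iv → no match — must start with "z"

ii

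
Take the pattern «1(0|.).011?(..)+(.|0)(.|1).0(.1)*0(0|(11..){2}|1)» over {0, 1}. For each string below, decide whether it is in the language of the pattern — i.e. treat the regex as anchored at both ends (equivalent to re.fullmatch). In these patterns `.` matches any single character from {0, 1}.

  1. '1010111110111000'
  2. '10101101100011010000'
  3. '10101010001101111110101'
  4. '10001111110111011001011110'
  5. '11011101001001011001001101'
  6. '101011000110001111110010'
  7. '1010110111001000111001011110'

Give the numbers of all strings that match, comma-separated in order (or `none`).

1 → match
2 → match
3 → match
4 → no match
5 → no match
6 → no match
7 → no match

1, 2, 3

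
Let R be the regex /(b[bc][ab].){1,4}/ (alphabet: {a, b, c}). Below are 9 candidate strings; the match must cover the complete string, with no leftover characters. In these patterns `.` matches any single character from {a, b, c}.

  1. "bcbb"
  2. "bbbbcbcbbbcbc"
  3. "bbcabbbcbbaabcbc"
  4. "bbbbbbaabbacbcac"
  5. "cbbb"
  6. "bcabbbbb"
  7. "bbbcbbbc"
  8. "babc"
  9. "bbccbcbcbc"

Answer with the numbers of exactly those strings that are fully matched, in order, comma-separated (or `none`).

1 → match
2 → no match
3 → no match
4 → match
5 → no match — must start with "b"
6 → match
7 → match
8 → no match
9 → no match

1, 4, 6, 7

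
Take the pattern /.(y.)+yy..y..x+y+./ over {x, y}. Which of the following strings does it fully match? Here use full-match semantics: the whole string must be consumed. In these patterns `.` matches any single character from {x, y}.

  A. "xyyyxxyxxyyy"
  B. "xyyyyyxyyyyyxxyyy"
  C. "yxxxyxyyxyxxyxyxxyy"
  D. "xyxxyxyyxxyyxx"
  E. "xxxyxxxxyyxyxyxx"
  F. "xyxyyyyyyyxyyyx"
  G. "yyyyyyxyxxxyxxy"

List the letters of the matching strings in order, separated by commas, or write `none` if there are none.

A → no match
B → no match
C → no match
D → no match
E → no match
F → match
G → no match

F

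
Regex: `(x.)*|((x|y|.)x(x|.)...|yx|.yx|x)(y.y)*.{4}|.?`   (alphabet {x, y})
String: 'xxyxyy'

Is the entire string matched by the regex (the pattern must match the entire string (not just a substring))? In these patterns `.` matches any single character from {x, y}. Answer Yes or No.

No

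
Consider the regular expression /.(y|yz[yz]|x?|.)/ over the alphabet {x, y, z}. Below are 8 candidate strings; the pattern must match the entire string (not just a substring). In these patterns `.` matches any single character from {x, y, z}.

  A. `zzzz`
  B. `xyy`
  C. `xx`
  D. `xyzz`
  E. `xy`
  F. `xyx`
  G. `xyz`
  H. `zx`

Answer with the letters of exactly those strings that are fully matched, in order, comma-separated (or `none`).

A → no match
B → no match
C → match
D → match
E → match
F → no match
G → no match
H → match

C, D, E, H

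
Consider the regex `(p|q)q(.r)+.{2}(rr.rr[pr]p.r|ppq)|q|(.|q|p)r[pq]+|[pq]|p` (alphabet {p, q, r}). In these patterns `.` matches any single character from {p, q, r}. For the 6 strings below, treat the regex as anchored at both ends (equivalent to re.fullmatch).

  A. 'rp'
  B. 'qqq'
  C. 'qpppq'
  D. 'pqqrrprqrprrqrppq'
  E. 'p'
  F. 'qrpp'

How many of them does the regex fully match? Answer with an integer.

A → no match
B → no match
C → no match
D → no match
E → match
F → match
Total matched: 2

2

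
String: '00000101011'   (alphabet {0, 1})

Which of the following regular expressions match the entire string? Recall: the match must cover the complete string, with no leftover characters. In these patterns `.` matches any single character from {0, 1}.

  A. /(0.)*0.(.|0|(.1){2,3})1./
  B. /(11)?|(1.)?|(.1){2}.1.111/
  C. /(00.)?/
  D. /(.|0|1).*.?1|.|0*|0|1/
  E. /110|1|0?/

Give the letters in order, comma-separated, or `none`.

A, D

A → match
B → no match
C → no match
D → match
E → no match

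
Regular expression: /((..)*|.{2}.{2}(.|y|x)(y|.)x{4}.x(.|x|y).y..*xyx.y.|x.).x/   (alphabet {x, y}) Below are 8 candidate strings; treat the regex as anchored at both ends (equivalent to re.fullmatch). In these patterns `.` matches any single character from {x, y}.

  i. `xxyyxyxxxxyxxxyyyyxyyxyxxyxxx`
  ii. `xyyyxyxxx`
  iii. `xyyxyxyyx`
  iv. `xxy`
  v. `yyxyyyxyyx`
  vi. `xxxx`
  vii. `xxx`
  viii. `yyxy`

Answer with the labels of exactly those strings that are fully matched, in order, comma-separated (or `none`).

i → match
ii → no match
iii → no match
iv → no match — must end with `x`
v → match
vi → match
vii → no match
viii → no match — must end with `x`

i, v, vi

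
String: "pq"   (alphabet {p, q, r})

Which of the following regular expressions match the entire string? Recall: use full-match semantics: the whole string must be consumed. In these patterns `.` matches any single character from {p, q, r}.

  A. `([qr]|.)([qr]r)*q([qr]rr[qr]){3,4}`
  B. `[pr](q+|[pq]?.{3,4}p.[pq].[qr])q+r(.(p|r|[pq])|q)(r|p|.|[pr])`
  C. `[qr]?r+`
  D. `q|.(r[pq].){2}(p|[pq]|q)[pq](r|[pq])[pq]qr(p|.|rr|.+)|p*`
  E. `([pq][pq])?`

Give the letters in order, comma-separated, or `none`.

A → no match
B → no match
C → no match — must end with "r"
D → no match
E → match

E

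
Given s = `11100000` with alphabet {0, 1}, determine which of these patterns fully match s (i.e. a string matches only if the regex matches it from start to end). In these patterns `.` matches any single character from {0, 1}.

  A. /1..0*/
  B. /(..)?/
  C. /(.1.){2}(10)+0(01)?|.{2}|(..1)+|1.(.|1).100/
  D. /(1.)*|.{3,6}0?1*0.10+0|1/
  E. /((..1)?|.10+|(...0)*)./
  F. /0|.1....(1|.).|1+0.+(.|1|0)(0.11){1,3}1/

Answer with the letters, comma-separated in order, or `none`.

A, F

A → match
B → no match
C → no match
D → no match
E → no match
F → match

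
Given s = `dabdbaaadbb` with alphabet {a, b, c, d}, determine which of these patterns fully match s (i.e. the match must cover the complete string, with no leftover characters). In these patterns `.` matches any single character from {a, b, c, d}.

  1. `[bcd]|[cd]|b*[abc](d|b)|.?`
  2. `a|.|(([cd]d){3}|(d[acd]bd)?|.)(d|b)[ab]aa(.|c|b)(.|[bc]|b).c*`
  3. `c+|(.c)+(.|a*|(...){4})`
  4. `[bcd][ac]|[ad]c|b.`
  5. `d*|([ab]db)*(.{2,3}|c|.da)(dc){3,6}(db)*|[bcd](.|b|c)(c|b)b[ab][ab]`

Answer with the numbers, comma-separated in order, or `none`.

2

1 → no match
2 → match
3 → no match
4 → no match
5 → no match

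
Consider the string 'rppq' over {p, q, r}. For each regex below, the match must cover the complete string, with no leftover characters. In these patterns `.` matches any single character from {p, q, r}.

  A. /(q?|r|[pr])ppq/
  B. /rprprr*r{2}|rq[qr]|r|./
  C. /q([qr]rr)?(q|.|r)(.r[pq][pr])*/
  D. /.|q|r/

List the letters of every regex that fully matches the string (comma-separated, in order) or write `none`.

A

A → match
B → no match
C → no match — must start with 'q'
D → no match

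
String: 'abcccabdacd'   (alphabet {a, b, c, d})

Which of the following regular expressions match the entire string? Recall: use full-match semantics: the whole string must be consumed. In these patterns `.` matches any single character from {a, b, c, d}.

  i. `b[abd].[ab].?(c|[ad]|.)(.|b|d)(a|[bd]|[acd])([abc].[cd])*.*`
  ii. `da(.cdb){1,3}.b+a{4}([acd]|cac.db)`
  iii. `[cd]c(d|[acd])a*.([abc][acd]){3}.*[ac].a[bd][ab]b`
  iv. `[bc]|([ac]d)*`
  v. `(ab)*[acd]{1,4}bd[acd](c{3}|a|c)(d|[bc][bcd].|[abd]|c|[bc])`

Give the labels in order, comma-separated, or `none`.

i → no match — must start with 'b'
ii → no match — must start with 'da'
iii → no match — must end with 'b'
iv → no match
v → match

v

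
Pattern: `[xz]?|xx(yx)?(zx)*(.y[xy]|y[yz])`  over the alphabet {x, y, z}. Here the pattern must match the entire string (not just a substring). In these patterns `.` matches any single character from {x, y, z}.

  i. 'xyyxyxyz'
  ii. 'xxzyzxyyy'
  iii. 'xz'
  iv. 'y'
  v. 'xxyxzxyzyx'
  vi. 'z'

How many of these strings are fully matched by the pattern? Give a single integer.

1

i → no match
ii → no match
iii → no match
iv → no match
v → no match
vi → match
Total matched: 1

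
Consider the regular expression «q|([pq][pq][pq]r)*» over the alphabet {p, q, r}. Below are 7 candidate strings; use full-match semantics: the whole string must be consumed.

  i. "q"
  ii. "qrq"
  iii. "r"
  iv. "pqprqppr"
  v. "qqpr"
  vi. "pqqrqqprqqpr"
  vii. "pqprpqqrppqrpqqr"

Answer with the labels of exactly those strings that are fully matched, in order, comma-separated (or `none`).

i → match
ii → no match
iii → no match
iv → match
v → match
vi → match
vii → match

i, iv, v, vi, vii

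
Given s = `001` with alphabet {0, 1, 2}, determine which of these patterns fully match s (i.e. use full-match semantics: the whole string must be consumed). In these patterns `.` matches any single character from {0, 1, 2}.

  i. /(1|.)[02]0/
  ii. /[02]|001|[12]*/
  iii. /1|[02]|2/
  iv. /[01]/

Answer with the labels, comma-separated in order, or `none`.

ii

i → no match — must end with `0`
ii → match
iii → no match
iv → no match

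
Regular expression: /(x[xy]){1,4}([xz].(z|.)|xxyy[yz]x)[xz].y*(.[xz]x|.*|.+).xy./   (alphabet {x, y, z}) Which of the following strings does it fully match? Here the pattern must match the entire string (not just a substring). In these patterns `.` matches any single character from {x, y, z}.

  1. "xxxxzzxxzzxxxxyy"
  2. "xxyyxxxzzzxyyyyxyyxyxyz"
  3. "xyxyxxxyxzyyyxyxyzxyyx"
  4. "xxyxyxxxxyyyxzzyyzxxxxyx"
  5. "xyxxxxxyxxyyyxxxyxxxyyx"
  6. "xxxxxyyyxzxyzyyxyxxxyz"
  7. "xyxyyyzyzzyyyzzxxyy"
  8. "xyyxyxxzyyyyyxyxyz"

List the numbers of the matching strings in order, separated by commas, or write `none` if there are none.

1

1 → match
2 → no match
3 → no match
4 → no match
5 → no match
6 → no match
7 → no match
8 → no match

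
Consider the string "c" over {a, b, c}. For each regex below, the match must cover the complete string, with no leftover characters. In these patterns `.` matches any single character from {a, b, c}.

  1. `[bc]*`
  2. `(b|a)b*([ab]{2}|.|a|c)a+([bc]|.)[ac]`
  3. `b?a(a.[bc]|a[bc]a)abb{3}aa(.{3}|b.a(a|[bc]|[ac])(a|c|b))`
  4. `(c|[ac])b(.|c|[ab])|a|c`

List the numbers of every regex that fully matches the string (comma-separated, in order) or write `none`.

1 → match
2 → no match
3 → no match
4 → match

1, 4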